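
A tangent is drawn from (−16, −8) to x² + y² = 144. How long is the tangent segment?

4√11

The centre is (0, 0) and r = 12. The square of the distance from P to the centre is 256 + 64 = 320.
Power of the point: PT² = |PO|² − r² = 176, so PT = 4√11.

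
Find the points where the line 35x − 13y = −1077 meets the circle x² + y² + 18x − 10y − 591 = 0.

From the line, y = (1077 + 35x)/13. Substituting:
1394x² + 73882x + 920040 = 0  ⟹  x² + 53x + 660 = 0
x = −20 or x = −33, giving (−20, 29) and (−33, −6).

(−33, −6) and (−20, 29)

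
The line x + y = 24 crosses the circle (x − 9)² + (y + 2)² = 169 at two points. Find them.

(14, 10) and (21, 3)

Express y = −x + 24 and substitute into the circle:
2x² − 70x + 588 = 0  ⟹  x² − 35x + 294 = 0
x = 21 or x = 14, giving (21, 3) and (14, 10).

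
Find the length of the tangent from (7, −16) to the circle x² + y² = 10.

√295

The centre is (0, 0) and r = √10. The square of the distance from P to the centre is 49 + 256 = 305.
By the tangent–radius right angle, tangent length = √(|PO|² − r²) = √295.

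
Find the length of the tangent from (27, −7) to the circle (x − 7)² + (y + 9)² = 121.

√283

Centre (7, −9), r² = 121. |PO|² = (20)² + (2)² = 404.
By the tangent–radius right angle, tangent length = √(|PO|² − r²) = √283.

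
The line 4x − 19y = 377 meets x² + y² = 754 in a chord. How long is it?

2√377

The distance from (0, 0) to the line is 377/√377, and r² = 754.
Half the chord is √(r² − d²) = √(377), so the full chord is 2√377.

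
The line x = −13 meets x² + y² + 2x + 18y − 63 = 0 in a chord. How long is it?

Centre (−1, −9), r² = 145. Perpendicular distance d from centre to line = |12| / √1 = 12.
Half the chord is √(r² − d²) = √(1), so the full chord is 2.

2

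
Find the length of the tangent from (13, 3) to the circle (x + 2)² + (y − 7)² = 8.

Centre (−2, 7), r² = 8. |PO|² = (15)² + (−4)² = 241.
Power of the point: PT² = |PO|² − r² = 233, so PT = √233.

√233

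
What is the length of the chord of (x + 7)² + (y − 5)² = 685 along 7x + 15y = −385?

√274

Substitute y = (−385 − 7x)/15:
274x² + 9590x + 68500 = 0  ⟹  x² + 35x + 250 = 0
x = −10 or x = −25, giving (−10, −21) and (−25, −14).
|(−10, −21) − (−25, −14)| = √((15)² + (−7)²) = √274.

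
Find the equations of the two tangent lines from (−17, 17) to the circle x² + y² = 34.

5x + 3y = −34 and 3x + 5y = 34

Let a tangent through (−17, 17) have slope m. Its distance from (0, 0) must equal √34:
(17m − (−17))² = 34(m² + 1)
15m² + 34m + 15 = 0, so m = −5/3 or m = −3/5.
With m = −5/3: 5x + 3y = −34. With m = −3/5: 3x + 5y = 34.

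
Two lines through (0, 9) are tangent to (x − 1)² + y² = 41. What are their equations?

4x + 5y = 45 and 5x − 4y = −36

Write the tangent as mx − y + (9 − m·(0)) = 0 and set its distance from the centre to √41:
(1m − (−9))² = 41(m² + 1)
20m² − 9m − 20 = 0, so m = −4/5 or m = 5/4.
With m = −4/5: 4x + 5y = 45. With m = 5/4: 5x − 4y = −36.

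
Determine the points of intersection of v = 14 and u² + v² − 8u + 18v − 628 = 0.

(−10, 14) and (18, 14)

Express v = 14 and substitute into the circle:
u² − 8u − 180 = 0
u = 18 or u = −10, giving (18, 14) and (−10, 14).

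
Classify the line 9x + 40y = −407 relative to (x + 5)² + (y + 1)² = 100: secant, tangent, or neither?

Substituting the line into the circle gives 1681x² + 22606x + 14689 = 0.
Δ = 511031236 − 98768836 = 412262400.
Two real roots: the line is a secant.

secant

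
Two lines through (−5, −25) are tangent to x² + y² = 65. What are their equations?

8x + y = −65 and 7x − 4y = 65

A line y − (−25) = m(x − (−5)) is tangent when its distance from (0, 0) is √65:
(5m − (25))² = 65(m² + 1)
4m² + 25m − 56 = 0, so m = −8 or m = 7/4.
Through (−5, −25) these give 8x + y = −65 and 7x − 4y = 65.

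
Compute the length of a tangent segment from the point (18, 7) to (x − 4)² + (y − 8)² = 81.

2√29

Centre (4, 8), r² = 81. |PO|² = (14)² + (−1)² = 197.
Power of the point: PT² = |PO|² − r² = 116, so PT = 2√29.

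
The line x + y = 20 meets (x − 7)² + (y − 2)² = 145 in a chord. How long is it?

13√2

Centre (7, 2), r² = 145. Perpendicular distance d from centre to line = |−11| / √2 = 11/√2.
Half the chord is √(r² − d²) = √(169/2), so the full chord is 13√2.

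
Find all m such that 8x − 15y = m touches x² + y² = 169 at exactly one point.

Tangency holds when the distance from the centre (0, 0) to the line equals the radius 13:
|8·0 − 15·0 − m| / √289 = 13
|m| = 13·17, so m = 221 or m = −221.

m = −221 or m = 221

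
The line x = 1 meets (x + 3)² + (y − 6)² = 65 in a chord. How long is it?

14

Centre (−3, 6), r² = 65. Perpendicular distance d from centre to line = |−4| / √1 = 4.
Half the chord is √(r² − d²) = √(49), so the full chord is 14.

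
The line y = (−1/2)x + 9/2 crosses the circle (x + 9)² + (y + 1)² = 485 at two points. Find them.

From the line, y = (9 − x)/2. Substituting:
5x² + 50x − 1495 = 0  ⟹  x² + 10x − 299 = 0
x = 13 or x = −23, giving (13, −2) and (−23, 16).

(−23, 16) and (13, −2)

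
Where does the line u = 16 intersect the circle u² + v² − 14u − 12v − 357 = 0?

The line gives u = 16. Substituting into the circle:
v² − 12v − 325 = 0
v = 25 or v = −13, giving (16, 25) and (16, −13).

(16, −13) and (16, 25)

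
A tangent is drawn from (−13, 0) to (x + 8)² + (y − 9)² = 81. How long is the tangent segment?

5

The centre is (−8, 9) and r = 9. The square of the distance from P to the centre is 25 + 81 = 106.
The tangent meets the radius at right angles, so tangent² = |PO|² − r² = 106 − 81 = 25.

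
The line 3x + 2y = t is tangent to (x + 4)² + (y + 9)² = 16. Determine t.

t = −30 ± 4√13

The line touches the circle iff its distance from (−4, −9) is 4:
|3·(−4) + 2·(−9) − t| / √13 = 4
|t − (−30)| = 4√13.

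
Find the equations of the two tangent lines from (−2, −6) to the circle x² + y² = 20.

x − 2y = 10 and 2x + y = −10

Let a tangent through (−2, −6) have slope m. Its distance from (0, 0) must equal 2√5:
(2m − (6))² = 20(m² + 1)
2m² + 3m − 2 = 0, so m = 1/2 or m = −2.
With m = 1/2: x − 2y = 10. With m = −2: 2x + y = −10.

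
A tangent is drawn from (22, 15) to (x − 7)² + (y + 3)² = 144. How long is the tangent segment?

With centre O = (7, −3), |OP|² = 549 and r² = 144.
Power of the point: PT² = |PO|² − r² = 405, so PT = 9√5.

9√5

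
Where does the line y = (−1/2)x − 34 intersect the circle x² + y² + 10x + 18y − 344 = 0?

Substitute y = (−68 − x)/2:
5x² + 140x + 800 = 0  ⟹  x² + 28x + 160 = 0
x = −8 or x = −20, giving (−8, −30) and (−20, −24).

(−20, −24) and (−8, −30)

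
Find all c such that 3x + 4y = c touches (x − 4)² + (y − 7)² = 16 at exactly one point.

For a tangent, require d(centre, line) = r = 4.
|3·4 + 4·7 − c| / √25 = 4
|c − (40)| = 4·5, so c = 60 or c = 20.

c = 20 or c = 60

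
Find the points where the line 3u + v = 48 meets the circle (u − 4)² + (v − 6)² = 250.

Express v = −3u + 48 and substitute into the circle:
10u² − 260u + 1530 = 0  ⟹  u² − 26u + 153 = 0
u = 17 or u = 9, giving (17, −3) and (9, 21).

(9, 21) and (17, −3)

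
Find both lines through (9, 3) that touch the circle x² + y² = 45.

Write the tangent as mx − y + (3 − m·(9)) = 0 and set its distance from the centre to 3√5:
[m·(−9) − (−3)]² = 45(m² + 1)
2m² − 3m − 2 = 0, so m = 2 or m = −1/2.
Through (9, 3) these give 2x − y = 15 and x + 2y = 15.

2x − y = 15 and x + 2y = 15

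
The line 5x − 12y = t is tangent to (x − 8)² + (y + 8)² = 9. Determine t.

t = 97 or t = 175

The line touches the circle iff its distance from (8, −8) is 3:
|5·8 − 12·(−8) − t| / √169 = 3
|t − (136)| = 3·13, so t = 175 or t = 97.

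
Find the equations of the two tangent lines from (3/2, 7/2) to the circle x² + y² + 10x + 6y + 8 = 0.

A line y − (7/2) = m(x − (3/2)) is tangent when its distance from (−5, −3) is √26:
[m·(−13/2) − (−13/2)]² = 26(m² + 1)
5m² − 26m + 5 = 0, so m = 5 or m = 1/5.
Through (3/2, 7/2) these give 5x − y = 4 and x − 5y = −16.

5x − y = 4 and x − 5y = −16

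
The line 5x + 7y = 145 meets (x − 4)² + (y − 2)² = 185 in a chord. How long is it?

From the line, y = (145 − 5x)/7. Substituting:
74x² − 1702x + 8880 = 0  ⟹  x² − 23x + 120 = 0
x = 15 or x = 8, giving (15, 10) and (8, 15).
Chord length = distance between (15, 10) and (8, 15) = √74 = √74.

√74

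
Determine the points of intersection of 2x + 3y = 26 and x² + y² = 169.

(−5, 12) and (13, 0)

From the line, y = (26 − 2x)/3. Substituting:
13x² − 104x − 845 = 0  ⟹  x² − 8x − 65 = 0
x = 13 or x = −5, giving (13, 0) and (−5, 12).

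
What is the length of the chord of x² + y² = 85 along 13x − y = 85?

√170

The distance from (0, 0) to the line is 85/√170, and r² = 85.
Half the chord is √(r² − d²) = √(85/2), so the full chord is √170.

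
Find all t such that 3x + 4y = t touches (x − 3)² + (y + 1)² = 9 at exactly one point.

Tangency holds when the distance from the centre (3, −1) to the line equals the radius 3:
|3·3 + 4·(−1) − t| / √25 = 3
|t − (5)| = 3·5, so t = 20 or t = −10.

t = −10 or t = 20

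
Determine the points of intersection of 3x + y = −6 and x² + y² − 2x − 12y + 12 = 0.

From the line, y = −3x − 6. Substituting:
10x² + 70x + 120 = 0  ⟹  x² + 7x + 12 = 0
x = −3 or x = −4, giving (−3, 3) and (−4, 6).

(−4, 6) and (−3, 3)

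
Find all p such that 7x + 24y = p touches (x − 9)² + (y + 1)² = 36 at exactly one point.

For a tangent, require d(centre, line) = r = 6.
|7·9 + 24·(−1) − p| / √625 = 6
|p − (39)| = 6·25, so p = 189 or p = −111.

p = −111 or p = 189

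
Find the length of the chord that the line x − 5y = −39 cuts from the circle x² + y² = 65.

Substitute y = (39 + x)/5:
26x² + 78x − 104 = 0  ⟹  x² + 3x − 4 = 0
x = 1 or x = −4, giving (1, 8) and (−4, 7).
Chord length = distance between (1, 8) and (−4, 7) = √26 = √26.

√26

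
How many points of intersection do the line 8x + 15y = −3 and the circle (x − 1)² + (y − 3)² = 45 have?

2

Substituting the line into the circle gives 289x² + 318x − 7596 = 0.
Discriminant = (318)² − 4·289·(−7596) = 8882100 > 0.
Two real roots: the line is a secant.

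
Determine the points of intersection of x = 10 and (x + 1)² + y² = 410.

(10, −17) and (10, 17)

The line gives x = 10. Substituting into the circle:
y² − 289 = 0
y = 17 or y = −17, giving (10, 17) and (10, −17).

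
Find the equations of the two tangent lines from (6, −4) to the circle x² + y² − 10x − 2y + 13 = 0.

2x + 3y = 0 and 3x − 2y = 26

Let a tangent through (6, −4) have slope m. Its distance from (5, 1) must equal √13:
(−1m − (5))² = 13(m² + 1)
6m² − 5m − 6 = 0, so m = −2/3 or m = 3/2.
With m = −2/3: 2x + 3y = 0. With m = 3/2: 3x − 2y = 26.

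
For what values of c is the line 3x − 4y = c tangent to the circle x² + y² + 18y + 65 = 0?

Tangency holds when the distance from the centre (0, −9) to the line equals the radius 4:
|3·0 − 4·(−9) − c| / √25 = 4
|c − (36)| = 4·5, so c = 56 or c = 16.

c = 16 or c = 56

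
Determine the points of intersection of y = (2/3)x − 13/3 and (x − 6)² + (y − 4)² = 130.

(−1, −5) and (17, 7)

Substitute y = (−13 + 2x)/3:
13x² − 208x − 221 = 0  ⟹  x² − 16x − 17 = 0
x = 17 or x = −1, giving (17, 7) and (−1, −5).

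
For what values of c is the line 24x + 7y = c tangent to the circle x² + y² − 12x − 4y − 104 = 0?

c = −142 or c = 458

For a tangent, require d(centre, line) = r = 12.
|24·6 + 7·2 − c| / √625 = 12
|c − (158)| = 12·25, so c = 458 or c = −142.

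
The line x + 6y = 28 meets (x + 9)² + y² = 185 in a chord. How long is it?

4√37

From the line, y = (28 − x)/6. Substituting:
37x² + 592x − 2960 = 0  ⟹  x² + 16x − 80 = 0
x = 4 or x = −20, giving (4, 4) and (−20, 8).
Chord length = distance between (4, 4) and (−20, 8) = √592 = 4√37.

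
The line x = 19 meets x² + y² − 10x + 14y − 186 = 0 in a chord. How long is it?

Centre (5, −7), r² = 260. Perpendicular distance d from centre to line = |−14| / √1 = 14.
Half the chord is √(r² − d²) = √(64), so the full chord is 16.

16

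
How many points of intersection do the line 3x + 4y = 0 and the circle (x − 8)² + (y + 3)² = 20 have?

d² = (3·8 + 4·(−3) − (0))²/25 = 144/25; r² = 20.
Since d² < r², the line cuts the circle twice.

2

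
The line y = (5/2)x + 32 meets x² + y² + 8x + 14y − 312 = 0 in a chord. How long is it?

Substitute y = (64 + 5x)/2:
29x² + 812x + 4640 = 0  ⟹  x² + 28x + 160 = 0
x = −8 or x = −20, giving (−8, 12) and (−20, −18).
Chord length = distance between (−8, 12) and (−20, −18) = √1044 = 6√29.

6√29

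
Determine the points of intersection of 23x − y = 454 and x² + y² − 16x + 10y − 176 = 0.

Substitute y = 23x − 454:
530x² − 20670x + 201400 = 0  ⟹  x² − 39x + 380 = 0
x = 20 or x = 19, giving (20, 6) and (19, −17).

(19, −17) and (20, 6)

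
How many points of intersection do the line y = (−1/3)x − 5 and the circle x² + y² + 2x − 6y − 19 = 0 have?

0

d² = (1·(−1) + 3·3 − (−15))²/10 = 529/10; r² = 29.
Since d² > r², the line lies outside the circle.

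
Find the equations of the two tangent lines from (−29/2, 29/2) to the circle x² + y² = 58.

7x + 3y = −58 and 3x + 7y = 58

A line y − (29/2) = m(x − (−29/2)) is tangent when its distance from (0, 0) is √58:
(29/2m − (−29/2))² = 58(m² + 1)
21m² + 58m + 21 = 0, so m = −7/3 or m = −3/7.
With m = −7/3: 7x + 3y = −58. With m = −3/7: 3x + 7y = 58.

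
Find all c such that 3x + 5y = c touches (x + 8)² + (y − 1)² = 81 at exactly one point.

c = −19 ± 9√34

The line touches the circle iff its distance from (−8, 1) is 9:
|3·(−8) + 5·1 − c| / √34 = 9
|c − (−19)| = 9√34.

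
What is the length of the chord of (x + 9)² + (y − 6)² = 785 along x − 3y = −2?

The distance from (−9, 6) to the line is 25/√10, and r² = 785.
Chord = 2√(r² − d²) = 2·√(1445/2) = 17√10.

17√10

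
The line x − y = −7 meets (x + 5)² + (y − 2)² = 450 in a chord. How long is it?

From the line, y = x + 7. Substituting:
2x² + 20x − 400 = 0  ⟹  x² + 10x − 200 = 0
x = 10 or x = −20, giving (10, 17) and (−20, −13).
Chord length = distance between (10, 17) and (−20, −13) = √1800 = 30√2.

30√2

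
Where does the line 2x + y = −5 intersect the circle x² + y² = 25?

Substitute y = −2x − 5:
5x² + 20x = 0  ⟹  x² + 4x = 0
x = 0 or x = −4, giving (0, −5) and (−4, 3).

(−4, 3) and (0, −5)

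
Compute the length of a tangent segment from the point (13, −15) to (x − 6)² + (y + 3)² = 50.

Centre (6, −3), r² = 50. |PO|² = (7)² + (−12)² = 193.
By the tangent–radius right angle, tangent length = √(|PO|² − r²) = √143.

√143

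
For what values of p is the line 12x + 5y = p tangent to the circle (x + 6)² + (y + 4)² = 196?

Tangency holds when the distance from the centre (−6, −4) to the line equals the radius 14:
|12·(−6) + 5·(−4) − p| / √169 = 14
|p − (−92)| = 14·13, so p = 90 or p = −274.

p = −274 or p = 90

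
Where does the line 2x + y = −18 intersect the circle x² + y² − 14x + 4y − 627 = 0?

(−15, 12) and (5, −28)

Express y = −2x − 18 and substitute into the circle:
5x² + 50x − 375 = 0  ⟹  x² + 10x − 75 = 0
x = 5 or x = −15, giving (5, −28) and (−15, 12).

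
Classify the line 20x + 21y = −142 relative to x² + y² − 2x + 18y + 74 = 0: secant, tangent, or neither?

secant

d² = (20·1 + 21·(−9) − (−142))²/841 = 729/841; r² = 8.
Since d² < r², the line cuts the circle twice.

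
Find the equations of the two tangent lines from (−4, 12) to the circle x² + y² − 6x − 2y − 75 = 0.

2x + 9y = 100 and 9x − 2y = −60

A line y − (12) = m(x − (−4)) is tangent when its distance from (3, 1) is √85:
(7m − (−11))² = 85(m² + 1)
18m² − 77m − 18 = 0, so m = −2/9 or m = 9/2.
Through (−4, 12) these give 2x + 9y = 100 and 9x − 2y = −60.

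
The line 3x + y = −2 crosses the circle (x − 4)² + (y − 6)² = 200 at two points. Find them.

(−6, 16) and (2, −8)

Express y = −3x − 2 and substitute into the circle:
10x² + 40x − 120 = 0  ⟹  x² + 4x − 12 = 0
x = 2 or x = −6, giving (2, −8) and (−6, 16).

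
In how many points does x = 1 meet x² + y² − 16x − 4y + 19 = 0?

1

d² = (1·8 + 0·2 − (1))² = 49; r² = 49.
Since d² = r², the line is tangent.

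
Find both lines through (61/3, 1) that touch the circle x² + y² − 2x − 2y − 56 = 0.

3x − 7y = 54 and 3x + 7y = 68

A line y − (1) = m(x − (61/3)) is tangent when its distance from (1, 1) is √58:
(−58/3m − (0))² = 58(m² + 1)
49m² − 9 = 0, so m = 3/7 or m = −3/7.
With m = 3/7: 3x − 7y = 54. With m = −3/7: 3x + 7y = 68.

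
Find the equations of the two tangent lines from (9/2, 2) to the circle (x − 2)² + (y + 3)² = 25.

y = 2 and 4x + 3y = 24

Let a tangent through (9/2, 2) have slope m. Its distance from (2, −3) must equal 5:
(−5/2m − (−5))² = 25(m² + 1)
3m² + 4m = 0, so m = 0 or m = −4/3.
Through (9/2, 2) these give y = 2 and 4x + 3y = 24.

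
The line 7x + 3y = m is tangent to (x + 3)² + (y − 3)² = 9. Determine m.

m = −12 ± 3√58

For a tangent, require d(centre, line) = r = 3.
|7·(−3) + 3·3 − m| / √58 = 3
|m − (−12)| = 3√58.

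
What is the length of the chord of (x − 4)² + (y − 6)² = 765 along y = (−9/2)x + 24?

Centre (4, 6), r² = 765. Perpendicular distance d from centre to line = |0| / √85 = 0/√85.
Half the chord is √(r² − d²) = √(765), so the full chord is 6√85.

6√85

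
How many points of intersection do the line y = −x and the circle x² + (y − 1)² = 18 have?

Substituting the line into the circle gives 2x² + 2x − 17 = 0.
Δ = 4 − (−136) = 140.
Two real roots: the line is a secant.

2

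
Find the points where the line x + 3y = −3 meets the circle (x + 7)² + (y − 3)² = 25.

Express y = (−3 − x)/3 and substitute into the circle:
10x² + 150x + 360 = 0  ⟹  x² + 15x + 36 = 0
x = −3 or x = −12, giving (−3, 0) and (−12, 3).

(−12, 3) and (−3, 0)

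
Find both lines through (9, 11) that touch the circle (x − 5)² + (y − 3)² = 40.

Write the tangent as mx − y + (11 − m·(9)) = 0 and set its distance from the centre to 2√10:
[m·(−4) − (−8)]² = 40(m² + 1)
3m² + 8m − 3 = 0, so m = −3 or m = 1/3.
Through (9, 11) these give 3x + y = 38 and x − 3y = −24.

3x + y = 38 and x − 3y = −24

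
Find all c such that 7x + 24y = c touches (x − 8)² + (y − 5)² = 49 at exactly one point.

c = 1 or c = 351

For a tangent, require d(centre, line) = r = 7.
|7·8 + 24·5 − c| / √625 = 7
|c − (176)| = 7·25, so c = 351 or c = 1.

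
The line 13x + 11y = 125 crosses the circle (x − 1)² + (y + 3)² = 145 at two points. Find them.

Express y = (125 − 13x)/11 and substitute into the circle:
290x² − 4350x + 7540 = 0  ⟹  x² − 15x + 26 = 0
x = 13 or x = 2, giving (13, −4) and (2, 9).

(2, 9) and (13, −4)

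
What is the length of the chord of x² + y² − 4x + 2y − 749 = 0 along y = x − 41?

Express y = x − 41 and substitute into the circle:
2x² − 84x + 850 = 0  ⟹  x² − 42x + 425 = 0
x = 25 or x = 17, giving (25, −16) and (17, −24).
|(25, −16) − (17, −24)| = √((8)² + (8)²) = 8√2.

8√2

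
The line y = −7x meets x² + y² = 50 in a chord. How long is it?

From the line, y = −7x. Substituting:
50x² − 50 = 0  ⟹  x² − 1 = 0
x = 1 or x = −1, giving (1, −7) and (−1, 7).
Chord length = distance between (1, −7) and (−1, 7) = √200 = 10√2.

10√2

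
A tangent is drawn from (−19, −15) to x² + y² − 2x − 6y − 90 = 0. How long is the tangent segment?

The centre is (1, 3) and r = 10. The square of the distance from P to the centre is 400 + 324 = 724.
The tangent meets the radius at right angles, so tangent² = |PO|² − r² = 724 − 100 = 624.

4√39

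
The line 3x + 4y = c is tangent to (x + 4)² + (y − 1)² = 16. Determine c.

c = −28 or c = 12

Tangency holds when the distance from the centre (−4, 1) to the line equals the radius 4:
|3·(−4) + 4·1 − c| / √25 = 4
|c − (−8)| = 4·5, so c = 12 or c = −28.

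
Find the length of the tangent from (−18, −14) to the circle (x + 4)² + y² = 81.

Centre (−4, 0), r² = 81. |PO|² = (−14)² + (−14)² = 392.
By the tangent–radius right angle, tangent length = √(|PO|² − r²) = √311.

√311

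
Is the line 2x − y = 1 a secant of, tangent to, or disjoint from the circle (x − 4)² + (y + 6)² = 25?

disjoint

d² = (2·4 − 1·(−6) − (1))²/5 = 169/5; r² = 25.
Since d² > r², the line lies outside the circle.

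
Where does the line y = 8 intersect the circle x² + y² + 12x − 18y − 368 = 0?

Substitute y = 8:
x² + 12x − 448 = 0
x = 16 or x = −28, giving (16, 8) and (−28, 8).

(−28, 8) and (16, 8)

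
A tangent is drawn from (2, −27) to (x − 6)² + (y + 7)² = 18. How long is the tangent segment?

√398

With centre O = (6, −7), |OP|² = 416 and r² = 18.
The tangent meets the radius at right angles, so tangent² = |PO|² − r² = 416 − 18 = 398.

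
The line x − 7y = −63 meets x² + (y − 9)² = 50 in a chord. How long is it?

10√2

From the line, y = (63 + x)/7. Substituting:
50x² − 2450 = 0  ⟹  x² − 49 = 0
x = 7 or x = −7, giving (7, 10) and (−7, 8).
|(7, 10) − (−7, 8)| = √((14)² + (2)²) = 10√2.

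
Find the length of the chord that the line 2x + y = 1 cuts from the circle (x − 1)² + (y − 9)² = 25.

2√5

The distance from (1, 9) to the line is 10/√5, and r² = 25.
Chord = 2√(r² − d²) = 2·√(5) = 2√5.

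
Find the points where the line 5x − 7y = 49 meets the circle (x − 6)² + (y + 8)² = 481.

(−14, −17) and (21, 8)

Substitute y = (−49 + 5x)/7:
74x² − 518x − 21756 = 0  ⟹  x² − 7x − 294 = 0
x = 21 or x = −14, giving (21, 8) and (−14, −17).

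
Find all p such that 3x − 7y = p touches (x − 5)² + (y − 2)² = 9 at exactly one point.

p = 1 ± 3√58

The line touches the circle iff its distance from (5, 2) is 3:
|3·5 − 7·2 − p| / √58 = 3
|p − (1)| = 3√58.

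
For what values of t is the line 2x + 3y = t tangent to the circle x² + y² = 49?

The line touches the circle iff its distance from (0, 0) is 7:
|2·0 + 3·0 − t| / √13 = 7
|t| = 7√13.

t = ±7√13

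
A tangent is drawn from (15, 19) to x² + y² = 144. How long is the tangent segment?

Centre (0, 0), r² = 144. |PO|² = (15)² + (19)² = 586.
By the tangent–radius right angle, tangent length = √(|PO|² − r²) = √442.

√442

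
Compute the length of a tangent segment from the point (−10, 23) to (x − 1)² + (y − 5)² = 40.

The centre is (1, 5) and r = 2√10. The square of the distance from P to the centre is 121 + 324 = 445.
Power of the point: PT² = |PO|² − r² = 405, so PT = 9√5.

9√5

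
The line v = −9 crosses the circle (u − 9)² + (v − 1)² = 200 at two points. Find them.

From the line, v = −9. Substituting:
u² − 18u − 19 = 0
u = 19 or u = −1, giving (19, −9) and (−1, −9).

(−1, −9) and (19, −9)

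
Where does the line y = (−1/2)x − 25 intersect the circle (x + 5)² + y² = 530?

(−24, −13) and (−4, −23)

Express y = (−50 − x)/2 and substitute into the circle:
5x² + 140x + 480 = 0  ⟹  x² + 28x + 96 = 0
x = −4 or x = −24, giving (−4, −23) and (−24, −13).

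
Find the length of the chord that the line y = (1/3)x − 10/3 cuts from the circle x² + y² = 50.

4√10

From the line, y = (−10 + x)/3. Substituting:
10x² − 20x − 350 = 0  ⟹  x² − 2x − 35 = 0
x = 7 or x = −5, giving (7, −1) and (−5, −5).
Chord length = distance between (7, −1) and (−5, −5) = √160 = 4√10.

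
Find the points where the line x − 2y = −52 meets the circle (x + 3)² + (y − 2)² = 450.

From the line, y = (52 + x)/2. Substituting:
5x² + 120x + 540 = 0  ⟹  x² + 24x + 108 = 0
x = −6 or x = −18, giving (−6, 23) and (−18, 17).

(−18, 17) and (−6, 23)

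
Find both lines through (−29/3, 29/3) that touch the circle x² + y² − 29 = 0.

5x + 2y = −29 and 2x + 5y = 29

A line y − (29/3) = m(x − (−29/3)) is tangent when its distance from (0, 0) is √29:
[m·(29/3) − (−29/3)]² = 29(m² + 1)
10m² + 29m + 10 = 0, so m = −5/2 or m = −2/5.
With m = −5/2: 5x + 2y = −29. With m = −2/5: 2x + 5y = 29.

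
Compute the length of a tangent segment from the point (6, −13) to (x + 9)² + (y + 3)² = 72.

With centre O = (−9, −3), |OP|² = 325 and r² = 72.
By the tangent–radius right angle, tangent length = √(|PO|² − r²) = √253.

√253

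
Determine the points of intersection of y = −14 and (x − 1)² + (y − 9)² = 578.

(−6, −14) and (8, −14)

From the line, y = −14. Substituting:
x² − 2x − 48 = 0
x = 8 or x = −6, giving (8, −14) and (−6, −14).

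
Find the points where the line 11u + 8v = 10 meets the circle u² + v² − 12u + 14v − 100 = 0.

From the line, v = (10 − 11u)/8. Substituting:
185u² − 2220u − 5180 = 0  ⟹  u² − 12u − 28 = 0
u = 14 or u = −2, giving (14, −18) and (−2, 4).

(−2, 4) and (14, −18)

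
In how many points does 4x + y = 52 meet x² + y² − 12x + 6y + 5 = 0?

Centre (6, −3), r² = 40. Distance² from centre to line = (−31)²/17 = 961/17.
Since d² > r², the line lies outside the circle.

0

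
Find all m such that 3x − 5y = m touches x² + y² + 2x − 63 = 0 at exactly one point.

For a tangent, require d(centre, line) = r = 8.
|3·(−1) − 5·0 − m| / √34 = 8
|m − (−3)| = 8√34.

m = −3 ± 8√34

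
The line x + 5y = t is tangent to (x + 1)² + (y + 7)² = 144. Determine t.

t = −36 ± 12√26

Tangency holds when the distance from the centre (−1, −7) to the line equals the radius 12:
|1·(−1) + 5·(−7) − t| / √26 = 12
|t − (−36)| = 12√26.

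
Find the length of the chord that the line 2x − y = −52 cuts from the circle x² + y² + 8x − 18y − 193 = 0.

6√5

From the line, y = 2x + 52. Substituting:
5x² + 180x + 1575 = 0  ⟹  x² + 36x + 315 = 0
x = −15 or x = −21, giving (−15, 22) and (−21, 10).
|(−15, 22) − (−21, 10)| = √((6)² + (12)²) = 6√5.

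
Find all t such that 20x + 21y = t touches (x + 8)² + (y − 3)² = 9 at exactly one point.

The line touches the circle iff its distance from (−8, 3) is 3:
|20·(−8) + 21·3 − t| / √841 = 3
|t − (−97)| = 3·29, so t = −10 or t = −184.

t = −184 or t = −10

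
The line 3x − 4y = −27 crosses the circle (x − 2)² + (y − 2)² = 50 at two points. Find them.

(−5, 3) and (3, 9)

From the line, y = (27 + 3x)/4. Substituting:
25x² + 50x − 375 = 0  ⟹  x² + 2x − 15 = 0
x = 3 or x = −5, giving (3, 9) and (−5, 3).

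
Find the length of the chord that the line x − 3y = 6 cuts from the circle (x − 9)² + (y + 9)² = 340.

Centre (9, −9), r² = 340. Perpendicular distance d from centre to line = |30| / √10 = 30/√10.
Half the chord is √(r² − d²) = √(250), so the full chord is 10√10.

10√10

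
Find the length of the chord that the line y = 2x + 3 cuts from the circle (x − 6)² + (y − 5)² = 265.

14√5

Substitute y = 2x + 3:
5x² − 20x − 225 = 0  ⟹  x² − 4x − 45 = 0
x = 9 or x = −5, giving (9, 21) and (−5, −7).
Chord length = distance between (9, 21) and (−5, −7) = √980 = 14√5.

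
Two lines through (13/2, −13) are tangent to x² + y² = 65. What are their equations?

8x − y = 65 and 4x + 7y = −65

Write the tangent as mx − y + (−13 − m·(13/2)) = 0 and set its distance from the centre to √65:
(−13/2m − (13))² = 65(m² + 1)
7m² − 52m − 32 = 0, so m = 8 or m = −4/7.
Through (13/2, −13) these give 8x − y = 65 and 4x + 7y = −65.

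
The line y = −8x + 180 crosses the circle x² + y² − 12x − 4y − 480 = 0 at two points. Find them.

(20, 20) and (24, −12)

Substitute y = −8x + 180:
65x² − 2860x + 31200 = 0  ⟹  x² − 44x + 480 = 0
x = 24 or x = 20, giving (24, −12) and (20, 20).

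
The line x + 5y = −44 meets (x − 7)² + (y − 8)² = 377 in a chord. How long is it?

3√26

From the line, y = (−44 − x)/5. Substituting:
26x² − 182x − 1144 = 0  ⟹  x² − 7x − 44 = 0
x = 11 or x = −4, giving (11, −11) and (−4, −8).
Chord length = distance between (11, −11) and (−4, −8) = √234 = 3√26.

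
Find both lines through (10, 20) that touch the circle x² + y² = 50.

Write the tangent as mx − y + (20 − m·(10)) = 0 and set its distance from the centre to 5√2:
[m·(−10) − (−20)]² = 50(m² + 1)
m² − 8m + 7 = 0, so m = 1 or m = 7.
With m = 1: x − y = −10. With m = 7: 7x − y = 50.

x − y = −10 and 7x − y = 50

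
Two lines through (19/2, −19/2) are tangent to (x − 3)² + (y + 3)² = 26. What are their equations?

A line y − (−19/2) = m(x − (19/2)) is tangent when its distance from (3, −3) is √26:
(−13/2m − (13/2))² = 26(m² + 1)
5m² + 26m + 5 = 0, so m = −1/5 or m = −5.
With m = −1/5: x + 5y = −38. With m = −5: 5x + y = 38.

x + 5y = −38 and 5x + y = 38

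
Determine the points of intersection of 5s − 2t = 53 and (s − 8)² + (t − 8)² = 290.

(7, −9) and (19, 21)

Express t = (−53 + 5s)/2 and substitute into the circle:
29s² − 754s + 3857 = 0  ⟹  s² − 26s + 133 = 0
s = 19 or s = 7, giving (19, 21) and (7, −9).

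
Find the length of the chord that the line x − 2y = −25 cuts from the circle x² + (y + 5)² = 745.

20√5

Substitute y = (25 + x)/2:
5x² + 70x − 1755 = 0  ⟹  x² + 14x − 351 = 0
x = 13 or x = −27, giving (13, 19) and (−27, −1).
Chord length = distance between (13, 19) and (−27, −1) = √2000 = 20√5.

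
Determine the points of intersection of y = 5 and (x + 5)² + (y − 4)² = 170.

(−18, 5) and (8, 5)

Substitute y = 5:
x² + 10x − 144 = 0
x = 8 or x = −18, giving (8, 5) and (−18, 5).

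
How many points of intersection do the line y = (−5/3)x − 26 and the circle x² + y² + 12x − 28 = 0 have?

Substituting the line into the circle gives 34x² + 888x + 5832 = 0.
Δ = 788544 − 793152 = −4608.
No real roots: the line does not meet the circle.

0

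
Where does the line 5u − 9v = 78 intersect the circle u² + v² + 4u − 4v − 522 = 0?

(−15, −17) and (21, 3)

Substitute v = (−78 + 5u)/9:
106u² − 636u − 33390 = 0  ⟹  u² − 6u − 315 = 0
u = 21 or u = −15, giving (21, 3) and (−15, −17).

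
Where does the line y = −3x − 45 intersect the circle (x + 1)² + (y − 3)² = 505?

From the line, y = −3x − 45. Substituting:
10x² + 290x + 1800 = 0  ⟹  x² + 29x + 180 = 0
x = −9 or x = −20, giving (−9, −18) and (−20, 15).

(−20, 15) and (−9, −18)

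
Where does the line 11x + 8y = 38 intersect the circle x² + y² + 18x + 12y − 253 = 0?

Express y = (38 − 11x)/8 and substitute into the circle:
185x² − 740x − 11100 = 0  ⟹  x² − 4x − 60 = 0
x = 10 or x = −6, giving (10, −9) and (−6, 13).

(−6, 13) and (10, −9)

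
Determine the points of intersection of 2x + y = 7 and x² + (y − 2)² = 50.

(−1, 9) and (5, −3)

Substitute y = −2x + 7:
5x² − 20x − 25 = 0  ⟹  x² − 4x − 5 = 0
x = 5 or x = −1, giving (5, −3) and (−1, 9).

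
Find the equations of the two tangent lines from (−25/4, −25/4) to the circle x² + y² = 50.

x + 7y = −50 and 7x + y = −50

Write the tangent as mx − y + (−25/4 − m·(−25/4)) = 0 and set its distance from the centre to 5√2:
(25/4m − (25/4))² = 50(m² + 1)
7m² + 50m + 7 = 0, so m = −1/7 or m = −7.
Through (−25/4, −25/4) these give x + 7y = −50 and 7x + y = −50.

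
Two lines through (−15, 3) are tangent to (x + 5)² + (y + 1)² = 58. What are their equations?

Write the tangent as mx − y + (3 − m·(−15)) = 0 and set its distance from the centre to √58:
[m·(10) − (−4)]² = 58(m² + 1)
21m² + 40m − 21 = 0, so m = 3/7 or m = −7/3.
Through (−15, 3) these give 3x − 7y = −66 and 7x + 3y = −96.

3x − 7y = −66 and 7x + 3y = −96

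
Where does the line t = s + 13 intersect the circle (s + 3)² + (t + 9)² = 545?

(−26, −13) and (1, 14)

Substitute t = s + 13:
2s² + 50s − 52 = 0  ⟹  s² + 25s − 26 = 0
s = 1 or s = −26, giving (1, 14) and (−26, −13).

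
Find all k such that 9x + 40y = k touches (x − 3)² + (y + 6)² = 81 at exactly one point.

k = −582 or k = 156

Tangency holds when the distance from the centre (3, −6) to the line equals the radius 9:
|9·3 + 40·(−6) − k| / √1681 = 9
|k − (−213)| = 9·41, so k = 156 or k = −582.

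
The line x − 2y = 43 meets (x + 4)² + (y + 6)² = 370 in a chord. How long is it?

10√5

Substitute y = (−43 + x)/2:
5x² − 30x − 455 = 0  ⟹  x² − 6x − 91 = 0
x = 13 or x = −7, giving (13, −15) and (−7, −25).
Chord length = distance between (13, −15) and (−7, −25) = √500 = 10√5.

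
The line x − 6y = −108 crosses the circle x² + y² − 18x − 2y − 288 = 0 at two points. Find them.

(0, 18) and (12, 20)

Express y = (108 + x)/6 and substitute into the circle:
37x² − 444x = 0  ⟹  x² − 12x = 0
x = 12 or x = 0, giving (12, 20) and (0, 18).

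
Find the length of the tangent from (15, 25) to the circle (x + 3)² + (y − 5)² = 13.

With centre O = (−3, 5), |OP|² = 724 and r² = 13.
The tangent meets the radius at right angles, so tangent² = |PO|² − r² = 724 − 13 = 711.

3√79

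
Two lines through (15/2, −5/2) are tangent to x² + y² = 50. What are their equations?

A line y − (−5/2) = m(x − (15/2)) is tangent when its distance from (0, 0) is 5√2:
[m·(−15/2) − (5/2)]² = 50(m² + 1)
m² + 6m − 7 = 0, so m = −7 or m = 1.
With m = −7: 7x + y = 50. With m = 1: x − y = 10.

7x + y = 50 and x − y = 10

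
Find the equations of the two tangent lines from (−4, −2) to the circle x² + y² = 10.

Write the tangent as mx − y + (−2 − m·(−4)) = 0 and set its distance from the centre to √10:
[m·(4) − (2)]² = 10(m² + 1)
3m² − 8m − 3 = 0, so m = −1/3 or m = 3.
Through (−4, −2) these give x + 3y = −10 and 3x − y = −10.

x + 3y = −10 and 3x − y = −10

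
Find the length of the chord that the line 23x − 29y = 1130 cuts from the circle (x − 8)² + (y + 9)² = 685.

√1370

The distance from (8, −9) to the line is 685/√1370, and r² = 685.
Chord = 2√(r² − d²) = 2·√(685/2) = √1370.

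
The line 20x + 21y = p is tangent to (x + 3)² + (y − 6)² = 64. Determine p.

Tangency holds when the distance from the centre (−3, 6) to the line equals the radius 8:
|20·(−3) + 21·6 − p| / √841 = 8
|p − (66)| = 8·29, so p = 298 or p = −166.

p = −166 or p = 298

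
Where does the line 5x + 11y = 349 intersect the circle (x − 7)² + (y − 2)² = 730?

(6, 29) and (28, 19)

Express y = (349 − 5x)/11 and substitute into the circle:
146x² − 4964x + 24528 = 0  ⟹  x² − 34x + 168 = 0
x = 28 or x = 6, giving (28, 19) and (6, 29).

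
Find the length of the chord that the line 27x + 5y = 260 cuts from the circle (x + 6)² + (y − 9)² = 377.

Centre (−6, 9), r² = 377. Perpendicular distance d from centre to line = |−377| / √754 = 377/√754.
Half the chord is √(r² − d²) = √(377/2), so the full chord is √754.

√754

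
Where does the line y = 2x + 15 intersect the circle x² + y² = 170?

From the line, y = 2x + 15. Substituting:
5x² + 60x + 55 = 0  ⟹  x² + 12x + 11 = 0
x = −1 or x = −11, giving (−1, 13) and (−11, −7).

(−11, −7) and (−1, 13)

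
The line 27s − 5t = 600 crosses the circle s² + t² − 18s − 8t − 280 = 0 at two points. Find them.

(20, −12) and (25, 15)

Express t = (−600 + 27s)/5 and substitute into the circle:
754s² − 33930s + 377000 = 0  ⟹  s² − 45s + 500 = 0
s = 25 or s = 20, giving (25, 15) and (20, −12).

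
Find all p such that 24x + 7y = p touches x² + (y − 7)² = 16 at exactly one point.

p = −51 or p = 149

For a tangent, require d(centre, line) = r = 4.
|24·0 + 7·7 − p| / √625 = 4
|p − (49)| = 4·25, so p = 149 or p = −51.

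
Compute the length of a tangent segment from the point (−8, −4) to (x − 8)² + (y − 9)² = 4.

√421

With centre O = (8, 9), |OP|² = 425 and r² = 4.
By the tangent–radius right angle, tangent length = √(|PO|² − r²) = √421.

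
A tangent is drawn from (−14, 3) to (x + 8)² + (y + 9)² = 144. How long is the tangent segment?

6

Centre (−8, −9), r² = 144. |PO|² = (−6)² + (12)² = 180.
The tangent meets the radius at right angles, so tangent² = |PO|² − r² = 180 − 144 = 36.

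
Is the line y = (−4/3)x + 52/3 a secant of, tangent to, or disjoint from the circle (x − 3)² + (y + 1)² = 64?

disjoint

Centre (3, −1), r² = 64. Distance² from centre to line = (−43)²/25 = 1849/25.
Since d² > r², the line lies outside the circle.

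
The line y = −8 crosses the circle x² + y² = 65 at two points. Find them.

(−1, −8) and (1, −8)

From the line, y = −8. Substituting:
x² − 1 = 0
x = 1 or x = −1, giving (1, −8) and (−1, −8).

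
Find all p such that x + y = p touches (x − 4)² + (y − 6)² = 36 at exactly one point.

Tangency holds when the distance from the centre (4, 6) to the line equals the radius 6:
|1·4 + 1·6 − p| / √2 = 6
|p − (10)| = 6√2.

p = 10 ± 6√2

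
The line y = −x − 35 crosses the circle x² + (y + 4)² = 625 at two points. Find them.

Substitute y = −x − 35:
2x² + 62x + 336 = 0  ⟹  x² + 31x + 168 = 0
x = −7 or x = −24, giving (−7, −28) and (−24, −11).

(−24, −11) and (−7, −28)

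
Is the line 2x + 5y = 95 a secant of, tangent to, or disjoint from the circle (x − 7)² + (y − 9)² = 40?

disjoint

Substituting the line into the circle gives 29x² − 550x + 2725 = 0.
Discriminant = (−550)² − 4·29·(2725) = −13600 < 0.
No real roots: the line does not meet the circle.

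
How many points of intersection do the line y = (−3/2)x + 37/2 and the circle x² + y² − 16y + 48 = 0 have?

0

d² = (3·0 + 2·8 − (37))²/13 = 441/13; r² = 16.
Since d² > r², the line lies outside the circle.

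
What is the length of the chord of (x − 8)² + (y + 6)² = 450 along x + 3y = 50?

Centre (8, −6), r² = 450. Perpendicular distance d from centre to line = |−60| / √10 = 60/√10.
Half the chord is √(r² − d²) = √(90), so the full chord is 6√10.

6√10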